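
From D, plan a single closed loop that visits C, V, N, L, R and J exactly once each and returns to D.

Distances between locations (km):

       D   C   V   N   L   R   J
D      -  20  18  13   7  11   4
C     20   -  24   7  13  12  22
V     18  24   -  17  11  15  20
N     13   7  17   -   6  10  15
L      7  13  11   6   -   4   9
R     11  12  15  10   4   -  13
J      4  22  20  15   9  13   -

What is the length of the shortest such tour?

Shortest round trip = 71 km.

D → C → V → N → L → R → J → D: 20+24+17+6+4+13+4 = 88
D → C → V → N → L → J → R → D: 20+24+17+6+9+13+11 = 100
D → C → V → N → R → L → J → D: 20+24+17+10+4+9+4 = 88
D → C → V → N → R → J → L → D: 20+24+17+10+13+9+7 = 100
D → C → V → N → J → L → R → D: 20+24+17+15+9+4+11 = 100
D → C → V → N → J → R → L → D: 20+24+17+15+13+4+7 = 100
D → C → V → L → N → R → J → D: 20+24+11+6+10+13+4 = 88
D → C → V → L → N → J → R → D: 20+24+11+6+15+13+11 = 100
… (352 more)
D → V → N → C → R → L → J → D: 18+17+7+12+4+9+4 = 71  ← best
The minimum is 71.
One optimal route: D → V → N → C → R → L → J → D (or its reverse).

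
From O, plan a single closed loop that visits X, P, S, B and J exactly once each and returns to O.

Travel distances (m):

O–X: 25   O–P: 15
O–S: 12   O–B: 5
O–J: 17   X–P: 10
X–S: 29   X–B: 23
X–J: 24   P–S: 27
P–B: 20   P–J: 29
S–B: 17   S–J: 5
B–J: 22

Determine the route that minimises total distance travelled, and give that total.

O → X → P → S → B → J → O: 25+10+27+17+22+17 = 118
O → X → P → S → J → B → O: 25+10+27+5+22+5 = 94
O → X → P → B → S → J → O: 25+10+20+17+5+17 = 94
O → X → P → B → J → S → O: 25+10+20+22+5+12 = 94
O → X → P → J → S → B → O: 25+10+29+5+17+5 = 91
O → X → P → J → B → S → O: 25+10+29+22+17+12 = 115
O → X → S → P → B → J → O: 25+29+27+20+22+17 = 140
O → X → S → P → J → B → O: 25+29+27+29+22+5 = 137
O → X → S → B → P → J → O: 25+29+17+20+29+17 = 137
O → X → S → B → J → P → O: 25+29+17+22+29+15 = 137
O → X → S → J → P → B → O: 25+29+5+29+20+5 = 113
O → X → S → J → B → P → O: 25+29+5+22+20+15 = 116
O → X → B → P → S → J → O: 25+23+20+27+5+17 = 117
O → X → B → P → J → S → O: 25+23+20+29+5+12 = 114
… (46 more)
O → P → X → J → S → B → O: 15+10+24+5+17+5 = 76  ← best
The minimum is 76.
One optimal route: O → P → X → J → S → B → O (or its reverse).

Shortest round trip = 76 m.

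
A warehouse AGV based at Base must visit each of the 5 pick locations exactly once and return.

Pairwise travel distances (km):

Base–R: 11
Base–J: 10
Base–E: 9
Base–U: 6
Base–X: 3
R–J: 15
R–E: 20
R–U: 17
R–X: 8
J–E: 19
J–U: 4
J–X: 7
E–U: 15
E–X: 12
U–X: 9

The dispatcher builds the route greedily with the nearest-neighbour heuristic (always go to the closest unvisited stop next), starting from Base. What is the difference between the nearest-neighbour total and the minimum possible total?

From Base: X=3, U=6, E=9, J=10, R=11 → choose X (3).
From X: J=7, R=8, U=9, E=12 → choose J (7).
From J: U=4, R=15, E=19 → choose U (4).
From U: E=15, R=17 → choose E (15).
From E: R=20 → choose R (20).
NN route Base → X → J → U → E → R → Base costs 60.
Optimal: Base → R → X → J → U → E → Base costs 54 (by enumerating all 60 distinct tours).
Excess = 60 − 54 = 6.

The nearest-neighbour route is 6 km longer than optimal.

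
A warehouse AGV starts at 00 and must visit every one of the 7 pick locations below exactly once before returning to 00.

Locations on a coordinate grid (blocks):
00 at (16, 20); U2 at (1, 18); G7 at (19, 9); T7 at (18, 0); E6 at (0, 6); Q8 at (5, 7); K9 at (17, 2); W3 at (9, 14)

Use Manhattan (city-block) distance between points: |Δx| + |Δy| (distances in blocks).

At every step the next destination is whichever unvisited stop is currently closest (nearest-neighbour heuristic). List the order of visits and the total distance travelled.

104 blocks along 00 → W3 → Q8 → E6 → U2 → G7 → K9 → T7 → 00.

00 → [W3:13 / G7:14 / U2:17 / K9:19 / T7:22 / Q8:24 / E6:30] → W3 (13)
W3 → [Q8:11 / U2:12 / G7:15 / E6:17 / K9:20 / T7:23] → Q8 (11)
Q8 → [E6:6 / U2:15 / G7:16 / K9:17 / T7:20] → E6 (6)
E6 → [U2:13 / K9:21 / G7:22 / T7:24] → U2 (13)
U2 → [G7:27 / K9:32 / T7:35] → G7 (27)
G7 → [K9:9 / T7:10] → K9 (9)
K9 → [T7:3] → T7 (3)
Return T7→00: 22.
Total = 13 + 11 + 6 + 13 + 27 + 9 + 3 + 22 = 104.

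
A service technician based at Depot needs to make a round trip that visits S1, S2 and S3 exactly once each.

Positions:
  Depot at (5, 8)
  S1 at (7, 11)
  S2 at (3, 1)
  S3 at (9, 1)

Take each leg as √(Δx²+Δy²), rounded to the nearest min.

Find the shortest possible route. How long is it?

With 3 stops there are 3!/2 = 3 distinct round trips (a route and its reverse cost the same).
Depot-S1-S2-S3-Depot: 4+11+6+8 = 29
Depot-S1-S3-S2-Depot: 4+10+6+7 = 27
Depot-S2-S1-S3-Depot: 7+11+10+8 = 36
The minimum is 27.
One optimal route: Depot → S1 → S3 → S2 → Depot (or its reverse).

27 min — the shortest possible round trip.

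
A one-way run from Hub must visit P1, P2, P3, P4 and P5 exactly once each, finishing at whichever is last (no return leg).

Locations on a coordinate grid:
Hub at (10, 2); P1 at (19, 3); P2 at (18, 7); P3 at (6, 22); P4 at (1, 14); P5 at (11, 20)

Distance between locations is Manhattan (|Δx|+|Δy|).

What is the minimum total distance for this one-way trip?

55 — the minimum one-way total.

There are 5! = 120 possible orderings.
Hub - P1 - P2 - P3 - P4 - P5: 10+5+27+13+16 = 71
Hub - P1 - P2 - P3 - P5 - P4: 10+5+27+7+16 = 65
Hub - P1 - P2 - P4 - P3 - P5: 10+5+24+13+7 = 59
Hub - P1 - P2 - P4 - P5 - P3: 10+5+24+16+7 = 62
Hub - P1 - P2 - P5 - P3 - P4: 10+5+20+7+13 = 55
Hub - P1 - P2 - P5 - P4 - P3: 10+5+20+16+13 = 64
Hub - P1 - P3 - P2 - P4 - P5: 10+32+27+24+16 = 109
Hub - P1 - P3 - P2 - P5 - P4: 10+32+27+20+16 = 105
Hub - P1 - P3 - P4 - P2 - P5: 10+32+13+24+20 = 99
Hub - P1 - P3 - P4 - P5 - P2: 10+32+13+16+20 = 91
Hub - P1 - P3 - P5 - P2 - P4: 10+32+7+20+24 = 93
Hub - P1 - P3 - P5 - P4 - P2: 10+32+7+16+24 = 89
Hub - P1 - P4 - P2 - P3 - P5: 10+29+24+27+7 = 97
Hub - P1 - P4 - P2 - P5 - P3: 10+29+24+20+7 = 90
… (106 more)
The minimum is 55.
One shortest path: Hub → P1 → P2 → P5 → P3 → P4.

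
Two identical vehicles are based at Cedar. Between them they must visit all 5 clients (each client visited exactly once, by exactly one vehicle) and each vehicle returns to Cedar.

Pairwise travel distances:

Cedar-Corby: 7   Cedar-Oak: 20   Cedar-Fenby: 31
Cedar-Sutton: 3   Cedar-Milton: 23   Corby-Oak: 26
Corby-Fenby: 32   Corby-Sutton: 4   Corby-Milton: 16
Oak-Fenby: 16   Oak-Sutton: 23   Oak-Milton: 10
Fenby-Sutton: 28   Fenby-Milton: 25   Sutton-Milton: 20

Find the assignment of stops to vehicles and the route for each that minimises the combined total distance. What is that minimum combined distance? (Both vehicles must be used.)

86 — the smallest possible combined total.

There are 2^4 − 1 = 15 ways to divide the 5 stops into two non-empty groups. For each, the best each vehicle can do is its own shortest tour through its group:
  {Corby} + {Oak, Fenby, Sutton, Milton}: 14 + 80 = 94
  {Oak} + {Corby, Fenby, Sutton, Milton}: 40 + 79 = 119
  {Corby, Oak} + {Fenby, Sutton, Milton}: 53 + 79 = 132
  {Fenby} + {Corby, Oak, Sutton, Milton}: 62 + 53 = 115
  {Corby, Fenby} + {Oak, Sutton, Milton}: 70 + 53 = 123
  {Oak, Fenby} + {Corby, Sutton, Milton}: 67 + 46 = 113
  … (15 splits in total)
  {Sutton} + {Corby, Oak, Fenby, Milton}: 6 + 80 = 86  ← best
Best: vehicle 1 Cedar → Sutton → Cedar = 6; vehicle 2 Cedar → Corby → Milton → Oak → Fenby → Cedar = 80; combined 86.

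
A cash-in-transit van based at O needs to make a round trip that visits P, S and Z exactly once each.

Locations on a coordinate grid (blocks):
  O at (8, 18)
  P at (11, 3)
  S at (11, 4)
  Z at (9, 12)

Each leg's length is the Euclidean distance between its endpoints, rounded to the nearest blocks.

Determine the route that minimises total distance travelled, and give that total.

30 blocks — the shortest possible round trip.

O - P - S - Z - O: 15+1+8+6 = 30
O - P - Z - S - O: 15+9+8+14 = 46
O - S - P - Z - O: 14+1+9+6 = 30
The minimum is 30.
One optimal route: O → P → S → Z → O (or its reverse).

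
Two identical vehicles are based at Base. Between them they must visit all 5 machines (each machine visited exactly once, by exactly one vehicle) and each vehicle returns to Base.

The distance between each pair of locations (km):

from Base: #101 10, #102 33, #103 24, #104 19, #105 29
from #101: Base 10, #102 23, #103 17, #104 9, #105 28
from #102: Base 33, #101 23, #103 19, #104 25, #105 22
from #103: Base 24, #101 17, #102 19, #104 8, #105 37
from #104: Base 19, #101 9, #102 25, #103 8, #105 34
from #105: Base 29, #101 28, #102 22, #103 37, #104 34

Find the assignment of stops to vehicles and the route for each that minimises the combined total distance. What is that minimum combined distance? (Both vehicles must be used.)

117 km — the smallest possible combined total.

Try each way of splitting the stops between the two vehicles (each non-empty) and, for each split, find the best tour for each vehicle:
  {#101} + {#102, #103, #104, #105}: 20 + 97 = 117
  {#102} + {#101, #103, #104, #105}: 66 + 93 = 159
  {#101, #102} + {#103, #104, #105}: 66 + 93 = 159
  {#103} + {#101, #102, #104, #105}: 48 + 95 = 143
  {#101, #103} + {#102, #104, #105}: 51 + 95 = 146
  {#102, #103} + {#101, #104, #105}: 76 + 82 = 158
  … (15 splits in total)
Best: vehicle 1 Base → #101 → Base = 20; vehicle 2 Base → #104 → #103 → #102 → #105 → Base = 97; combined 117.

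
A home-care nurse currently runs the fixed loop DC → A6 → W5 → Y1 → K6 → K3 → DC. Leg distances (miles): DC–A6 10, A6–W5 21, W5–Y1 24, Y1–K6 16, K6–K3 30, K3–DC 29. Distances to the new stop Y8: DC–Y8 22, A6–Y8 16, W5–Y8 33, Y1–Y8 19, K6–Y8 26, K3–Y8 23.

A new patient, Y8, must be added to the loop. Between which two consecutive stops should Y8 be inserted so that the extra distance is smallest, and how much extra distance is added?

Insertion cost between consecutive stops i–j is d(i,Y8) + d(Y8,j) − d(i,j):
  between DC and A6: 22 + 16 − 10 = 28
  between A6 and W5: 16 + 33 − 21 = 28
  between W5 and Y1: 33 + 19 − 24 = 28
  between Y1 and K6: 19 + 26 − 16 = 29
  between K6 and K3: 26 + 23 − 30 = 19
  between K3 and DC: 23 + 22 − 29 = 16
Cheapest insertion is between K3 and DC, adding 16.
New total = 130 + 16 = 146.

Adding 16 miles by placing Y8 on the K3–DC leg.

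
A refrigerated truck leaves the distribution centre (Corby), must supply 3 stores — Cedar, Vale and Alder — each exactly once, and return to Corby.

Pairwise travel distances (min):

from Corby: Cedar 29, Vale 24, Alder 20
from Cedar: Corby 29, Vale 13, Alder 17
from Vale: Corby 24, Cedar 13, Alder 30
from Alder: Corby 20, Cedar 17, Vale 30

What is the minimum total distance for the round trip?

Corby → Cedar → Vale → Alder → Corby: 29+13+30+20 = 92
Corby → Cedar → Alder → Vale → Corby: 29+17+30+24 = 100
Corby → Vale → Cedar → Alder → Corby: 24+13+17+20 = 74
The minimum is 74.
One optimal route: Corby → Vale → Cedar → Alder → Corby (or its reverse).

74 min — the shortest possible round trip.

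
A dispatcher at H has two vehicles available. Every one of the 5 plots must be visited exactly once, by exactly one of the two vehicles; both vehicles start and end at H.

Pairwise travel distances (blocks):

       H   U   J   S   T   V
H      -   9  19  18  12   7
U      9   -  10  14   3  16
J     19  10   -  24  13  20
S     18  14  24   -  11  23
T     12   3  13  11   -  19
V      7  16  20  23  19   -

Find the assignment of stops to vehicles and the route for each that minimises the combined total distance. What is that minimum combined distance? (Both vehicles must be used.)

75 blocks — the smallest possible combined total.

Try each way of splitting the stops between the two vehicles (each non-empty) and, for each split, find the best tour for each vehicle:
  {U} + {J, S, T, V}: 18 + 69 = 87
  {J} + {U, S, T, V}: 38 + 53 = 91
  {U, J} + {S, T, V}: 38 + 53 = 91
  {S} + {U, J, T, V}: 36 + 52 = 88
  {U, S} + {J, T, V}: 41 + 52 = 93
  {J, S} + {U, T, V}: 61 + 38 = 99
  … (15 splits in total)
  {U, J, S, T} + {V}: 61 + 14 = 75  ← best
Best: vehicle 1 H → U → J → T → S → H = 61; vehicle 2 H → V → H = 14; combined 75.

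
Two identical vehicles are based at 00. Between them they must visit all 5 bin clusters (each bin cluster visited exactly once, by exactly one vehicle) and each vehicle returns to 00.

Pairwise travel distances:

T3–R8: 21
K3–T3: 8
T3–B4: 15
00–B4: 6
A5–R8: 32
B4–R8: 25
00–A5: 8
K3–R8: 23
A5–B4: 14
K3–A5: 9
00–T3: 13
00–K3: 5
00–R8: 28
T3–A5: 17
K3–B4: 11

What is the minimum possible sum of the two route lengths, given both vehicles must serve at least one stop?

Minimum combined distance: 81.

Check every non-empty split of the stops between the two vehicles; for each half take its own optimal tour:
  {K3} + {T3, A5, B4, R8}: 10 + 77 = 87
  {T3} + {K3, A5, B4, R8}: 26 + 71 = 97
  {K3, T3} + {A5, B4, R8}: 26 + 71 = 97
  {A5} + {K3, T3, B4, R8}: 16 + 65 = 81
  {K3, A5} + {T3, B4, R8}: 22 + 65 = 87
  {T3, A5} + {K3, B4, R8}: 38 + 59 = 97
  … (15 splits in total)
Best: vehicle 1 00 → A5 → 00 = 16; vehicle 2 00 → K3 → T3 → R8 → B4 → 00 = 65; combined 81.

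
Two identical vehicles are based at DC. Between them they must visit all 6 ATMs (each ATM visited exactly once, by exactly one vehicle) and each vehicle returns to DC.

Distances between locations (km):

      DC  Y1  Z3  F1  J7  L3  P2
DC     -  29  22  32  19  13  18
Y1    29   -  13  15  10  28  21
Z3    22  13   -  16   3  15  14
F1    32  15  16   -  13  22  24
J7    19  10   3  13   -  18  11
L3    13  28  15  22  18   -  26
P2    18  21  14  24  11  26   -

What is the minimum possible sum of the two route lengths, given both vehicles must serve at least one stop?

Minimum combined distance: 118 km.

Check every non-empty split of the stops between the two vehicles; for each half take its own optimal tour:
  {Y1} + {Z3, F1, J7, L3, P2}: 58 + 83 = 141
  {Z3} + {Y1, F1, J7, L3, P2}: 44 + 89 = 133
  {Y1, Z3} + {F1, J7, L3, P2}: 64 + 77 = 141
  {F1} + {Y1, Z3, J7, L3, P2}: 64 + 80 = 144
  {Y1, F1} + {Z3, J7, L3, P2}: 76 + 60 = 136
  {Z3, F1} + {Y1, J7, L3, P2}: 70 + 80 = 150
  … (31 splits in total)
  {L3} + {Y1, Z3, F1, J7, P2}: 26 + 92 = 118  ← best
Best: vehicle 1 DC → L3 → DC = 26; vehicle 2 DC → Y1 → F1 → Z3 → J7 → P2 → DC = 92; combined 118.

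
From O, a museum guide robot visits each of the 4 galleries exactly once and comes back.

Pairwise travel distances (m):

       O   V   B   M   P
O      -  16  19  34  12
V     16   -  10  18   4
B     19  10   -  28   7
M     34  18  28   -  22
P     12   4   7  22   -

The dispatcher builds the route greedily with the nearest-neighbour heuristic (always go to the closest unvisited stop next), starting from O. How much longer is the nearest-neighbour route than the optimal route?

The nearest-neighbour route is 7 m longer than optimal.

From O: P=12, V=16, B=19, M=34 → choose P (12).
From P: V=4, B=7, M=22 → choose V (4).
From V: B=10, M=18 → choose B (10).
From B: M=28 → choose M (28).
NN route O → P → V → B → M → O costs 88.
Optimal: O → V → M → B → P → O costs 81 (by enumerating all 12 distinct tours).
Excess = 88 − 81 = 7.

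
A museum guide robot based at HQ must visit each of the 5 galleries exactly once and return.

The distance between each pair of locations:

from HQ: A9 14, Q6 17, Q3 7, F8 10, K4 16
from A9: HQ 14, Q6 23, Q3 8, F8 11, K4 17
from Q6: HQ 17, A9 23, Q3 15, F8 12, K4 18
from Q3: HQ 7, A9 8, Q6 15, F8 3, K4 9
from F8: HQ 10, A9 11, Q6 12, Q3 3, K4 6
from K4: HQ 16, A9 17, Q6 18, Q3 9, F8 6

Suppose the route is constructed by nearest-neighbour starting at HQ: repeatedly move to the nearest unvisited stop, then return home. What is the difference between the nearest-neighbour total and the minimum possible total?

From HQ: Q3=7, F8=10, A9=14, K4=16, Q6=17 → choose Q3 (7).
From Q3: F8=3, A9=8, K4=9, Q6=15 → choose F8 (3).
From F8: K4=6, A9=11, Q6=12 → choose K4 (6).
From K4: A9=17, Q6=18 → choose A9 (17).
From A9: Q6=23 → choose Q6 (23).
NN route HQ → Q3 → F8 → K4 → A9 → Q6 → HQ costs 73.
Optimal: HQ → A9 → Q3 → F8 → K4 → Q6 → HQ costs 66 (by enumerating all 60 distinct tours).
Excess = 73 − 66 = 7.

7 longer than the optimal tour.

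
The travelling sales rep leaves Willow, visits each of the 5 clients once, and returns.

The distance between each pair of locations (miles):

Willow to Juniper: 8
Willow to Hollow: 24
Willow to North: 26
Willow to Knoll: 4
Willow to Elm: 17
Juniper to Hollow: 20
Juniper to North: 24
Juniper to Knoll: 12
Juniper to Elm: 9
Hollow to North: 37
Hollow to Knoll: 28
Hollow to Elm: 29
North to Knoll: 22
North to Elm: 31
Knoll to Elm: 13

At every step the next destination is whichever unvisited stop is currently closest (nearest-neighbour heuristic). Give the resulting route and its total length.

At Willow the remaining stops are Knoll 4, Juniper 8, Elm 17, Hollow 24, North 26; go to Knoll.
At Knoll the remaining stops are Juniper 12, Elm 13, North 22, Hollow 28; go to Juniper.
At Juniper the remaining stops are Elm 9, Hollow 20, North 24; go to Elm.
At Elm the remaining stops are Hollow 29, North 31; go to Hollow.
At Hollow the remaining stops are North 37; go to North.
Return North→Willow: 26.
Total = 4 + 12 + 9 + 29 + 37 + 26 = 117.

Total distance 117 miles via the nearest-neighbour route Willow → Knoll → Juniper → Elm → Hollow → North → Willow.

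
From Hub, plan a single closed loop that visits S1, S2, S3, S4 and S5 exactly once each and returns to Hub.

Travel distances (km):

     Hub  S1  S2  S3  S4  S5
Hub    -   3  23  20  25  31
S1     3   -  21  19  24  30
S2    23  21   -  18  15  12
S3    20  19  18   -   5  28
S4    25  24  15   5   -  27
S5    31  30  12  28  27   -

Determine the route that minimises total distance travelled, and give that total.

Hub-S1-S2-S3-S4-S5-Hub: 3+21+18+5+27+31 = 105
Hub-S1-S2-S3-S5-S4-Hub: 3+21+18+28+27+25 = 122
Hub-S1-S2-S4-S3-S5-Hub: 3+21+15+5+28+31 = 103
Hub-S1-S2-S4-S5-S3-Hub: 3+21+15+27+28+20 = 114
Hub-S1-S2-S5-S3-S4-Hub: 3+21+12+28+5+25 = 94
Hub-S1-S2-S5-S4-S3-Hub: 3+21+12+27+5+20 = 88
Hub-S1-S3-S2-S4-S5-Hub: 3+19+18+15+27+31 = 113
Hub-S1-S3-S2-S5-S4-Hub: 3+19+18+12+27+25 = 104
Hub-S1-S3-S4-S2-S5-Hub: 3+19+5+15+12+31 = 85
Hub-S1-S3-S4-S5-S2-Hub: 3+19+5+27+12+23 = 89
Hub-S1-S3-S5-S2-S4-Hub: 3+19+28+12+15+25 = 102
Hub-S1-S3-S5-S4-S2-Hub: 3+19+28+27+15+23 = 115
Hub-S1-S4-S2-S3-S5-Hub: 3+24+15+18+28+31 = 119
Hub-S1-S4-S2-S5-S3-Hub: 3+24+15+12+28+20 = 102
… (46 more)
The minimum is 85.
One optimal route: Hub → S1 → S3 → S4 → S2 → S5 → Hub (or its reverse).

85 km — the shortest possible round trip.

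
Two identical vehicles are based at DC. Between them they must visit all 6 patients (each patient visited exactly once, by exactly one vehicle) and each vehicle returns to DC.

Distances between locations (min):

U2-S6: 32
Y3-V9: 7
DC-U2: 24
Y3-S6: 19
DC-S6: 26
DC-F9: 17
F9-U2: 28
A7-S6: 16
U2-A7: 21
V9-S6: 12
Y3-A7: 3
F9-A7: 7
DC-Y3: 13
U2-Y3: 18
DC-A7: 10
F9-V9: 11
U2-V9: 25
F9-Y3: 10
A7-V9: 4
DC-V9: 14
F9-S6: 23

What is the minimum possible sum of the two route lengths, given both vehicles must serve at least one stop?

There are 2^5 − 1 = 31 ways to divide the 6 stops into two non-empty groups. For each, the best each vehicle can do is its own shortest tour through its group:
  {F9} + {U2, Y3, A7, V9, S6}: 34 + 87 = 121
  {U2} + {F9, Y3, A7, V9, S6}: 48 + 72 = 120
  {F9, U2} + {Y3, A7, V9, S6}: 69 + 58 = 127
  {Y3} + {F9, U2, A7, V9, S6}: 26 + 96 = 122
  {F9, Y3} + {U2, A7, V9, S6}: 40 + 82 = 122
  {U2, Y3} + {F9, A7, V9, S6}: 55 + 66 = 121
  … (31 splits in total)
Best: vehicle 1 DC → U2 → DC = 48; vehicle 2 DC → F9 → Y3 → A7 → V9 → S6 → DC = 72; combined 120.

120 min — the smallest possible combined total.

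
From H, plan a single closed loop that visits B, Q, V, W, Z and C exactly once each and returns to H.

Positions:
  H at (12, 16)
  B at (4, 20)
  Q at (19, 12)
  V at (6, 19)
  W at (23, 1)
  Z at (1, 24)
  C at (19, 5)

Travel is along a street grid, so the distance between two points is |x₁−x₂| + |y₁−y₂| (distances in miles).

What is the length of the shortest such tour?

Minimum total distance: 90 miles.

There are 360 distinct closed tours to check (reversals are equivalent).
H→B→Q→V→W→Z→C→H: 12+23+20+35+45+37+18 = 190
H→B→Q→V→W→C→Z→H: 12+23+20+35+8+37+19 = 154
H→B→Q→V→Z→W→C→H: 12+23+20+10+45+8+18 = 136
H→B→Q→V→Z→C→W→H: 12+23+20+10+37+8+26 = 136
H→B→Q→V→C→W→Z→H: 12+23+20+27+8+45+19 = 154
H→B→Q→V→C→Z→W→H: 12+23+20+27+37+45+26 = 190
H→B→Q→W→V→Z→C→H: 12+23+15+35+10+37+18 = 150
H→B→Q→W→V→C→Z→H: 12+23+15+35+27+37+19 = 168
… (352 more)
H→B→Z→V→Q→W→C→H: 12+7+10+20+15+8+18 = 90  ← best
The minimum is 90.
One optimal route: H → B → Z → V → Q → W → C → H (or its reverse).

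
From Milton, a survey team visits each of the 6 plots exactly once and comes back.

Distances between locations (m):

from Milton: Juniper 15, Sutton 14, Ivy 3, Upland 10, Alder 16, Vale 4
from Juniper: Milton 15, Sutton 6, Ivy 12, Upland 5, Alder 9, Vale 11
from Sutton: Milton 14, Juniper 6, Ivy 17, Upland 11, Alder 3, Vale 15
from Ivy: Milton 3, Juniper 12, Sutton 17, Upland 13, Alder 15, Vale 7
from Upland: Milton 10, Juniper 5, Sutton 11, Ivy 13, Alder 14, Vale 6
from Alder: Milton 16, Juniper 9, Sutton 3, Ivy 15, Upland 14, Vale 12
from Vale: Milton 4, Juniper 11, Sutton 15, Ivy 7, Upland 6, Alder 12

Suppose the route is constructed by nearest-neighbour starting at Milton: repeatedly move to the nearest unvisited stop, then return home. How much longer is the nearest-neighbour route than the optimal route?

Milton: Ivy=3, Vale=4, Upland=10, Sutton=14, Juniper=15, Alder=16 ⇒ Ivy
Ivy: Vale=7, Juniper=12, Upland=13, Alder=15, Sutton=17 ⇒ Vale
Vale: Upland=6, Juniper=11, Alder=12, Sutton=15 ⇒ Upland
Upland: Juniper=5, Sutton=11, Alder=14 ⇒ Juniper
Juniper: Sutton=6, Alder=9 ⇒ Sutton
Sutton: Alder=3 ⇒ Alder
NN route Milton → Ivy → Vale → Upland → Juniper → Sutton → Alder → Milton costs 46.
Optimal: Milton → Ivy → Alder → Sutton → Juniper → Upland → Vale → Milton costs 42 (by enumerating all 360 distinct tours).
Excess = 46 − 42 = 4.

4 m longer than the optimal tour.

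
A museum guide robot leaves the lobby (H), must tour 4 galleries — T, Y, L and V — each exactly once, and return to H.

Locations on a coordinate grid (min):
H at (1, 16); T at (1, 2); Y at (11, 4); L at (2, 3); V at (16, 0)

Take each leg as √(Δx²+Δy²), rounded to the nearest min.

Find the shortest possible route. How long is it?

With 4 stops there are 4!/2 = 12 distinct round trips (a route and its reverse cost the same).
H - T - Y - L - V - H: 14+10+9+14+22 = 69
H - T - Y - V - L - H: 14+10+6+14+13 = 57
H - T - L - Y - V - H: 14+1+9+6+22 = 52
H - T - L - V - Y - H: 14+1+14+6+16 = 51
H - T - V - Y - L - H: 14+15+6+9+13 = 57
H - T - V - L - Y - H: 14+15+14+9+16 = 68
H - Y - T - L - V - H: 16+10+1+14+22 = 63
H - Y - T - V - L - H: 16+10+15+14+13 = 68
H - Y - L - T - V - H: 16+9+1+15+22 = 63
H - Y - V - T - L - H: 16+6+15+1+13 = 51
H - L - T - Y - V - H: 13+1+10+6+22 = 52
H - L - Y - T - V - H: 13+9+10+15+22 = 69
The minimum is 51.
One optimal route: H → T → L → V → Y → H (or its reverse).

51 min — the shortest possible round trip.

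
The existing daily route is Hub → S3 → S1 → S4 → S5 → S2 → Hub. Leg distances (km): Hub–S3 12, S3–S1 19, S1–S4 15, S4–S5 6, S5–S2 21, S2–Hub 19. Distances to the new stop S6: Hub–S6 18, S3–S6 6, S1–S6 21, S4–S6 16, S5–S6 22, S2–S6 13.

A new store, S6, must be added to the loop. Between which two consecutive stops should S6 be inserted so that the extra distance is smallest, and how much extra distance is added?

Adding 8 km by placing S6 on the S3–S1 leg.

Insertion cost between consecutive stops i–j is d(i,S6) + d(S6,j) − d(i,j):
  between Hub and S3: 18 + 6 − 12 = 12
  between S3 and S1: 6 + 21 − 19 = 8
  between S1 and S4: 21 + 16 − 15 = 22
  between S4 and S5: 16 + 22 − 6 = 32
  between S5 and S2: 22 + 13 − 21 = 14
  between S2 and Hub: 13 + 18 − 19 = 12
Cheapest insertion is between S3 and S1, adding 8.
New total = 92 + 8 = 100.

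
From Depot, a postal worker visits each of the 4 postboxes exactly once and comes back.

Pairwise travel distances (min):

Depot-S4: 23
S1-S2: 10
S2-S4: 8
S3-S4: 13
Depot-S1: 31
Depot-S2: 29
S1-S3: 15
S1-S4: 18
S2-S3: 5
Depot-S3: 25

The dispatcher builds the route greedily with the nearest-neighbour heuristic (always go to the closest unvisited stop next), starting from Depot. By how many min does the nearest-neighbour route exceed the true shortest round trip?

Excess over optimum: 1 min.

Depot: S4=23, S3=25, S2=29, S1=31 ⇒ S4
S4: S2=8, S3=13, S1=18 ⇒ S2
S2: S3=5, S1=10 ⇒ S3
S3: S1=15 ⇒ S1
NN route Depot → S4 → S2 → S3 → S1 → Depot costs 82.
Optimal: Depot → S3 → S1 → S2 → S4 → Depot costs 81 (by enumerating all 12 distinct tours).
Excess = 82 − 81 = 1.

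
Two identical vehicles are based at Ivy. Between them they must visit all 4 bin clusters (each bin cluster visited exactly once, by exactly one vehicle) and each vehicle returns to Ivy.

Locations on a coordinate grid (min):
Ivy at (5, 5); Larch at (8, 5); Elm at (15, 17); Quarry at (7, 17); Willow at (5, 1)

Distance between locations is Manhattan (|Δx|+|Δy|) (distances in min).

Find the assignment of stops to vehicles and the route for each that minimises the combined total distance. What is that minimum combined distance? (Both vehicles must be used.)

Check every non-empty split of the stops between the two vehicles; for each half take its own optimal tour:
  {Larch} + {Elm, Quarry, Willow}: 6 + 52 = 58
  {Elm} + {Larch, Quarry, Willow}: 44 + 38 = 82
  {Larch, Elm} + {Quarry, Willow}: 44 + 36 = 80
  {Quarry} + {Larch, Elm, Willow}: 28 + 52 = 80
  {Larch, Quarry} + {Elm, Willow}: 30 + 52 = 82
  {Elm, Quarry} + {Larch, Willow}: 44 + 14 = 58
  … (7 splits in total)
  {Larch, Elm, Quarry} + {Willow}: 44 + 8 = 52  ← best
Best: vehicle 1 Ivy → Larch → Elm → Quarry → Ivy = 44; vehicle 2 Ivy → Willow → Ivy = 8; combined 52.

52 min — the smallest possible combined total.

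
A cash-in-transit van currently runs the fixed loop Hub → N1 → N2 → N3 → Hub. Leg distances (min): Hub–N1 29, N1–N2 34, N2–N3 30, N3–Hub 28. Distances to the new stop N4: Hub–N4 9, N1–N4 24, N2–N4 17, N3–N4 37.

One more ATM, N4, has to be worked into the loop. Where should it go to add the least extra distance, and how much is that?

Insertion cost between consecutive stops i–j is d(i,N4) + d(N4,j) − d(i,j):
  between Hub and N1: 9 + 24 − 29 = 4
  between N1 and N2: 24 + 17 − 34 = 7
  between N2 and N3: 17 + 37 − 30 = 24
  between N3 and Hub: 37 + 9 − 28 = 18
Cheapest insertion is between Hub and N1, adding 4.
New total = 121 + 4 = 125.

Adding 4 min by placing N4 on the Hub–N1 leg.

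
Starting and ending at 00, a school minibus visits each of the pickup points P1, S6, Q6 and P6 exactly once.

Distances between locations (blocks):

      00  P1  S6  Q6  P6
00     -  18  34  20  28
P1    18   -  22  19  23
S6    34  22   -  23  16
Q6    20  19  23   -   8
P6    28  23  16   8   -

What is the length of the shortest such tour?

There are 12 distinct closed tours to check (reversals are equivalent).
00-P1-S6-Q6-P6-00: 18+22+23+8+28 = 99
00-P1-S6-P6-Q6-00: 18+22+16+8+20 = 84
00-P1-Q6-S6-P6-00: 18+19+23+16+28 = 104
00-P1-Q6-P6-S6-00: 18+19+8+16+34 = 95
00-P1-P6-S6-Q6-00: 18+23+16+23+20 = 100
00-P1-P6-Q6-S6-00: 18+23+8+23+34 = 106
00-S6-P1-Q6-P6-00: 34+22+19+8+28 = 111
00-S6-P1-P6-Q6-00: 34+22+23+8+20 = 107
00-S6-Q6-P1-P6-00: 34+23+19+23+28 = 127
00-S6-P6-P1-Q6-00: 34+16+23+19+20 = 112
00-Q6-P1-S6-P6-00: 20+19+22+16+28 = 105
00-Q6-S6-P1-P6-00: 20+23+22+23+28 = 116
The minimum is 84.
One optimal route: 00 → P1 → S6 → P6 → Q6 → 00 (or its reverse).

Shortest round trip = 84 blocks.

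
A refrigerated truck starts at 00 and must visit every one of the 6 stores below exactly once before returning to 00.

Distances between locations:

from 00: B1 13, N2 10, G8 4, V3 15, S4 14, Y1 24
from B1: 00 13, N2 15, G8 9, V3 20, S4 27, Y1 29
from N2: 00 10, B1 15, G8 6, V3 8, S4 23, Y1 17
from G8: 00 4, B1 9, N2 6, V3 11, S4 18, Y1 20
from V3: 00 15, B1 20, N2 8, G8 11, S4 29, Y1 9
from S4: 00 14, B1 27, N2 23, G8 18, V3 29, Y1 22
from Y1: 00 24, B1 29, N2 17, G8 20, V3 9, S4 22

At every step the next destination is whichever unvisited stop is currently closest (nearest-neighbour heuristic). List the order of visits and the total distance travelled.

00 → [G8:4 / N2:10 / B1:13 / S4:14 / V3:15 / Y1:24] → G8 (4)
G8 → [N2:6 / B1:9 / V3:11 / S4:18 / Y1:20] → N2 (6)
N2 → [V3:8 / B1:15 / Y1:17 / S4:23] → V3 (8)
V3 → [Y1:9 / B1:20 / S4:29] → Y1 (9)
Y1 → [S4:22 / B1:29] → S4 (22)
S4 → [B1:27] → B1 (27)
Return B1→00: 13.
Total = 4 + 6 + 8 + 9 + 22 + 27 + 13 = 89.

89 along 00 → G8 → N2 → V3 → Y1 → S4 → B1 → 00.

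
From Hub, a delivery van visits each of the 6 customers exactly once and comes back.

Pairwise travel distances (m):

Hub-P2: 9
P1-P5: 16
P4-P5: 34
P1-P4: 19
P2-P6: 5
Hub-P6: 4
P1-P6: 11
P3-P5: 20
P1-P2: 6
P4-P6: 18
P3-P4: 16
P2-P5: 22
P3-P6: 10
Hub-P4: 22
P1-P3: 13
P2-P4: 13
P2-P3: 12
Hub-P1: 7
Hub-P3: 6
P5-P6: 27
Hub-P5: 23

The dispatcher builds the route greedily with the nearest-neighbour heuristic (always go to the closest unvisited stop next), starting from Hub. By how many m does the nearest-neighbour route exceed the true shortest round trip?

Hub: P6=4, P3=6, P1=7, P2=9, P4=22, P5=23 ⇒ P6
P6: P2=5, P3=10, P1=11, P4=18, P5=27 ⇒ P2
P2: P1=6, P3=12, P4=13, P5=22 ⇒ P1
P1: P3=13, P5=16, P4=19 ⇒ P3
P3: P4=16, P5=20 ⇒ P4
P4: P5=34 ⇒ P5
NN route Hub → P6 → P2 → P1 → P3 → P4 → P5 → Hub costs 101.
Optimal: Hub → P1 → P5 → P3 → P4 → P2 → P6 → Hub costs 81 (by enumerating all 360 distinct tours).
Excess = 101 − 81 = 20.

The nearest-neighbour route is 20 m longer than optimal.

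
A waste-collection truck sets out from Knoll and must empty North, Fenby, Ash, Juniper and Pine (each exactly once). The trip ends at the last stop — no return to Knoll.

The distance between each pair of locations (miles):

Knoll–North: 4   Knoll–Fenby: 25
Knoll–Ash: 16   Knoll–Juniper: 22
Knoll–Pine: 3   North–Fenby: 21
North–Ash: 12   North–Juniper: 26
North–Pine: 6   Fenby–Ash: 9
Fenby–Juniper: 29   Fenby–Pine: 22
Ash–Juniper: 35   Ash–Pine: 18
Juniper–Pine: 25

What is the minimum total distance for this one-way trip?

Minimum one-way distance = 59 miles.

There are 5! = 120 possible orderings.
Knoll - North - Fenby - Ash - Juniper - Pine: 4+21+9+35+25 = 94
Knoll - North - Fenby - Ash - Pine - Juniper: 4+21+9+18+25 = 77
Knoll - North - Fenby - Juniper - Ash - Pine: 4+21+29+35+18 = 107
Knoll - North - Fenby - Juniper - Pine - Ash: 4+21+29+25+18 = 97
Knoll - North - Fenby - Pine - Ash - Juniper: 4+21+22+18+35 = 100
Knoll - North - Fenby - Pine - Juniper - Ash: 4+21+22+25+35 = 107
Knoll - North - Ash - Fenby - Juniper - Pine: 4+12+9+29+25 = 79
Knoll - North - Ash - Fenby - Pine - Juniper: 4+12+9+22+25 = 72
Knoll - North - Ash - Juniper - Fenby - Pine: 4+12+35+29+22 = 102
Knoll - North - Ash - Juniper - Pine - Fenby: 4+12+35+25+22 = 98
Knoll - North - Ash - Pine - Fenby - Juniper: 4+12+18+22+29 = 85
Knoll - North - Ash - Pine - Juniper - Fenby: 4+12+18+25+29 = 88
Knoll - North - Juniper - Fenby - Ash - Pine: 4+26+29+9+18 = 86
Knoll - North - Juniper - Fenby - Pine - Ash: 4+26+29+22+18 = 99
… (106 more)
Knoll - Pine - North - Ash - Fenby - Juniper: 3+6+12+9+29 = 59  ← best
The minimum is 59.
One shortest path: Knoll → Pine → North → Ash → Fenby → Juniper.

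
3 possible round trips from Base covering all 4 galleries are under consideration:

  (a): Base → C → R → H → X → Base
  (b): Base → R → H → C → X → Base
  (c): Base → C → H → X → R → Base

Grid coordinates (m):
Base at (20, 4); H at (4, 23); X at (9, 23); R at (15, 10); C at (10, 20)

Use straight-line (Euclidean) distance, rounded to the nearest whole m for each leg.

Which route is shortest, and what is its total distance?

(a): 19 + 11 + 17 + 5 + 22 = 74
(b): 8 + 17 + 7 + 3 + 22 = 57
(c): 19 + 7 + 5 + 14 + 8 = 53

Shortest is (c), total 53 m.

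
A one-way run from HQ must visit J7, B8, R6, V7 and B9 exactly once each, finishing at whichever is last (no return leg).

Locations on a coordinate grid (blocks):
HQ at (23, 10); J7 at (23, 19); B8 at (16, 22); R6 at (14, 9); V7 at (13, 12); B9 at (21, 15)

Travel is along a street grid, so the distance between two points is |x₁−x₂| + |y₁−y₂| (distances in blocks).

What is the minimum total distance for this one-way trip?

There are 5! = 120 possible orderings.
HQ - J7 - B8 - R6 - V7 - B9: 9+10+15+4+11 = 49
HQ - J7 - B8 - R6 - B9 - V7: 9+10+15+13+11 = 58
HQ - J7 - B8 - V7 - R6 - B9: 9+10+13+4+13 = 49
HQ - J7 - B8 - V7 - B9 - R6: 9+10+13+11+13 = 56
HQ - J7 - B8 - B9 - R6 - V7: 9+10+12+13+4 = 48
HQ - J7 - B8 - B9 - V7 - R6: 9+10+12+11+4 = 46
HQ - J7 - R6 - B8 - V7 - B9: 9+19+15+13+11 = 67
HQ - J7 - R6 - B8 - B9 - V7: 9+19+15+12+11 = 66
HQ - J7 - R6 - V7 - B8 - B9: 9+19+4+13+12 = 57
HQ - J7 - R6 - V7 - B9 - B8: 9+19+4+11+12 = 55
HQ - J7 - R6 - B9 - B8 - V7: 9+19+13+12+13 = 66
HQ - J7 - R6 - B9 - V7 - B8: 9+19+13+11+13 = 65
HQ - J7 - V7 - B8 - R6 - B9: 9+17+13+15+13 = 67
HQ - J7 - V7 - B8 - B9 - R6: 9+17+13+12+13 = 64
… (106 more)
HQ - B9 - J7 - B8 - V7 - R6: 7+6+10+13+4 = 40  ← best
The minimum is 40.
One shortest path: HQ → B9 → J7 → B8 → V7 → R6.

40 blocks — the minimum one-way total.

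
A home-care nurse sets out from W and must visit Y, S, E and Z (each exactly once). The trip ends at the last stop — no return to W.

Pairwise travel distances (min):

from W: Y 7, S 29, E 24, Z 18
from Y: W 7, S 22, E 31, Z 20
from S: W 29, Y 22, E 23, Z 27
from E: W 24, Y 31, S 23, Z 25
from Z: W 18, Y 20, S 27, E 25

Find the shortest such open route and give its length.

There are 4! = 24 possible orderings.
W - Y - S - E - Z: 7+22+23+25 = 77
W - Y - S - Z - E: 7+22+27+25 = 81
W - Y - E - S - Z: 7+31+23+27 = 88
W - Y - E - Z - S: 7+31+25+27 = 90
W - Y - Z - S - E: 7+20+27+23 = 77
W - Y - Z - E - S: 7+20+25+23 = 75
W - S - Y - E - Z: 29+22+31+25 = 107
W - S - Y - Z - E: 29+22+20+25 = 96
W - S - E - Y - Z: 29+23+31+20 = 103
W - S - E - Z - Y: 29+23+25+20 = 97
W - S - Z - Y - E: 29+27+20+31 = 107
W - S - Z - E - Y: 29+27+25+31 = 112
W - E - Y - S - Z: 24+31+22+27 = 104
W - E - Y - Z - S: 24+31+20+27 = 102
… (10 more)
The minimum is 75.
One shortest path: W → Y → Z → E → S.

75 min — the minimum one-way total.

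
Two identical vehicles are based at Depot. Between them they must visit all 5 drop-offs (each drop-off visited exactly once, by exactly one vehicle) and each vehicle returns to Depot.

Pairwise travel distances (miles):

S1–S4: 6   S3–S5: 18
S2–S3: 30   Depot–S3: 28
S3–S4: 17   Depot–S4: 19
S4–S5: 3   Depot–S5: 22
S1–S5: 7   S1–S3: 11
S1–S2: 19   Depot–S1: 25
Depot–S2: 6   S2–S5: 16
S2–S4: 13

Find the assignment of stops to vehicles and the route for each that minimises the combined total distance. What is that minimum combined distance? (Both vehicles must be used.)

Try each way of splitting the stops between the two vehicles (each non-empty) and, for each split, find the best tour for each vehicle:
  {S1} + {S2, S3, S4, S5}: 50 + 68 = 118
  {S2} + {S1, S3, S4, S5}: 12 + 68 = 80
  {S1, S2} + {S3, S4, S5}: 50 + 68 = 118
  {S3} + {S1, S2, S4, S5}: 56 + 54 = 110
  {S1, S3} + {S2, S4, S5}: 64 + 44 = 108
  {S2, S3} + {S1, S4, S5}: 64 + 54 = 118
  … (15 splits in total)
Best: vehicle 1 Depot → S2 → Depot = 12; vehicle 2 Depot → S3 → S1 → S5 → S4 → Depot = 68; combined 80.

Minimum combined distance: 80 miles.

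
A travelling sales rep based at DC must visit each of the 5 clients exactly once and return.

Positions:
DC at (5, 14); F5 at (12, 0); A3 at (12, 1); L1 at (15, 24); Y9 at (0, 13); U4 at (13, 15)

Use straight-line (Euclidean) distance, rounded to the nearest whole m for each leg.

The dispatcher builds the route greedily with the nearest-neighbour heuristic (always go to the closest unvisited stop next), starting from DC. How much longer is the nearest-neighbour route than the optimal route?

6 m longer than the optimal tour.

DC: Y9=5, U4=8, L1=14, A3=15, F5=16 ⇒ Y9
Y9: U4=13, A3=17, F5=18, L1=19 ⇒ U4
U4: L1=9, A3=14, F5=15 ⇒ L1
L1: A3=23, F5=24 ⇒ A3
A3: F5=1 ⇒ F5
NN route DC → Y9 → U4 → L1 → A3 → F5 → DC costs 67.
Optimal: DC → L1 → U4 → F5 → A3 → Y9 → DC costs 61 (by enumerating all 60 distinct tours).
Excess = 67 − 61 = 6.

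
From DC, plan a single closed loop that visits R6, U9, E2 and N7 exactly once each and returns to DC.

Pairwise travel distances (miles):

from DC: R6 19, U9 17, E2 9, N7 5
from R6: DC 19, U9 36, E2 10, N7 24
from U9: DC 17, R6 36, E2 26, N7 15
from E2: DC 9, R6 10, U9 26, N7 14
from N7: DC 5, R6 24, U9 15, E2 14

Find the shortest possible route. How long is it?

There are 12 distinct closed tours to check (reversals are equivalent).
DC→R6→U9→E2→N7→DC: 19+36+26+14+5 = 100
DC→R6→U9→N7→E2→DC: 19+36+15+14+9 = 93
DC→R6→E2→U9→N7→DC: 19+10+26+15+5 = 75
DC→R6→E2→N7→U9→DC: 19+10+14+15+17 = 75
DC→R6→N7→U9→E2→DC: 19+24+15+26+9 = 93
DC→R6→N7→E2→U9→DC: 19+24+14+26+17 = 100
DC→U9→R6→E2→N7→DC: 17+36+10+14+5 = 82
DC→U9→R6→N7→E2→DC: 17+36+24+14+9 = 100
DC→U9→E2→R6→N7→DC: 17+26+10+24+5 = 82
DC→U9→N7→R6→E2→DC: 17+15+24+10+9 = 75
DC→E2→R6→U9→N7→DC: 9+10+36+15+5 = 75
DC→E2→U9→R6→N7→DC: 9+26+36+24+5 = 100
The minimum is 75.
One optimal route: DC → R6 → E2 → U9 → N7 → DC (or its reverse).

Shortest round trip = 75 miles.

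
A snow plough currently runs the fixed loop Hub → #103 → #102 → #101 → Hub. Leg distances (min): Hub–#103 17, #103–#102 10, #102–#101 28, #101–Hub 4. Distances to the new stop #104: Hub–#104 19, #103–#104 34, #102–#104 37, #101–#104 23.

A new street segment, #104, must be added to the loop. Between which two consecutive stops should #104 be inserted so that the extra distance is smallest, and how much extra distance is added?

Insertion cost between consecutive stops i–j is d(i,#104) + d(#104,j) − d(i,j):
  between Hub and #103: 19 + 34 − 17 = 36
  between #103 and #102: 34 + 37 − 10 = 61
  between #102 and #101: 37 + 23 − 28 = 32
  between #101 and Hub: 23 + 19 − 4 = 38
Cheapest insertion is between #102 and #101, adding 32.
New total = 59 + 32 = 91.

Adding 32 min by placing #104 on the #102–#101 leg.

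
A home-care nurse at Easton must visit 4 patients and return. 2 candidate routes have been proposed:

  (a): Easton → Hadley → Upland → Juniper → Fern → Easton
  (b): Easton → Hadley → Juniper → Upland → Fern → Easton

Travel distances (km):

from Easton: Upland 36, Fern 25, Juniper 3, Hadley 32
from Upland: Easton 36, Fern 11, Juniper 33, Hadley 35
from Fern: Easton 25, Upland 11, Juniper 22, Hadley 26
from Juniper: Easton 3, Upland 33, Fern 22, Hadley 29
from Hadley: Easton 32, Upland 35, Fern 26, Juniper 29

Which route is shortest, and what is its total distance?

(a): 32 + 35 + 33 + 22 + 25 = 147
(b): 32 + 29 + 33 + 11 + 25 = 130

Shortest is (b), total 130 km.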